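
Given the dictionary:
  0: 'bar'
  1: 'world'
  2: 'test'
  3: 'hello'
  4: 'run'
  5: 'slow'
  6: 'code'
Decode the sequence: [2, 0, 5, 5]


Look up each index in the dictionary:
  2 -> 'test'
  0 -> 'bar'
  5 -> 'slow'
  5 -> 'slow'

Decoded: "test bar slow slow"


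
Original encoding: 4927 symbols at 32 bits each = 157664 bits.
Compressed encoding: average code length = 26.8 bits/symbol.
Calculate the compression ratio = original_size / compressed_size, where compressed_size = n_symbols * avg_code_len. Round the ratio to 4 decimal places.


original_size = n_symbols * orig_bits = 4927 * 32 = 157664 bits
compressed_size = n_symbols * avg_code_len = 4927 * 26.8 = 132043.6 bits
ratio = original_size / compressed_size = 157664 / 132043.6 = 1.194

Compression ratio = 1.194


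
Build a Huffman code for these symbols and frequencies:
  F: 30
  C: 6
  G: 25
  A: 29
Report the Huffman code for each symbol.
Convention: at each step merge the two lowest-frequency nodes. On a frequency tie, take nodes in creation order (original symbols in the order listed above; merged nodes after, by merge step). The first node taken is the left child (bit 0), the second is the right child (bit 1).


Huffman tree construction:
Step 1: Merge C(6) + G(25) = 31
Step 2: Merge A(29) + F(30) = 59
Step 3: Merge (C+G)(31) + (A+F)(59) = 90
Read each symbol's code off the tree from the root (left child = 0, right child = 1).

Codes:
  F: 11 (length 2)
  C: 00 (length 2)
  G: 01 (length 2)
  A: 10 (length 2)
Average code length: 180/90 = 2.0000 bits/symbol


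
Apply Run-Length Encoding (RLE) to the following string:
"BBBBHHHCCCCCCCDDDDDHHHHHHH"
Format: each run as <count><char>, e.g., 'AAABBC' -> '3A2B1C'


Scanning runs left to right:
  i=0: run of 'B' x 4 -> '4B'
  i=4: run of 'H' x 3 -> '3H'
  i=7: run of 'C' x 7 -> '7C'
  i=14: run of 'D' x 5 -> '5D'
  i=19: run of 'H' x 7 -> '7H'

RLE = 4B3H7C5D7H


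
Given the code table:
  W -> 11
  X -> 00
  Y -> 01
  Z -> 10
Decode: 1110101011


Decoding:
11 -> W
10 -> Z
10 -> Z
10 -> Z
11 -> W


Result: WZZZW


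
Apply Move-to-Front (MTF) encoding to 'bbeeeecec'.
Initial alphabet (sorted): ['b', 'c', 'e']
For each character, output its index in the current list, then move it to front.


MTF encoding:
'b': index 0 in ['b', 'c', 'e'] -> ['b', 'c', 'e']
'b': index 0 in ['b', 'c', 'e'] -> ['b', 'c', 'e']
'e': index 2 in ['b', 'c', 'e'] -> ['e', 'b', 'c']
'e': index 0 in ['e', 'b', 'c'] -> ['e', 'b', 'c']
'e': index 0 in ['e', 'b', 'c'] -> ['e', 'b', 'c']
'e': index 0 in ['e', 'b', 'c'] -> ['e', 'b', 'c']
'c': index 2 in ['e', 'b', 'c'] -> ['c', 'e', 'b']
'e': index 1 in ['c', 'e', 'b'] -> ['e', 'c', 'b']
'c': index 1 in ['e', 'c', 'b'] -> ['c', 'e', 'b']


Output: [0, 0, 2, 0, 0, 0, 2, 1, 1]


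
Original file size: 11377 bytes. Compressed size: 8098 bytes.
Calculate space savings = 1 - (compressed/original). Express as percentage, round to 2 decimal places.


ratio = compressed/original = 8098/11377 = 0.711787
savings = 1 - ratio = 1 - 0.711787 = 0.288213
as a percentage: 0.288213 * 100 = 28.82%

Space savings = 1 - 8098/11377 = 28.82%


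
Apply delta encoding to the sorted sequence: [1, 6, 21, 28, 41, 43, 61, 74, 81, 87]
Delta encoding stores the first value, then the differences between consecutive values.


First value: 1
Deltas:
  6 - 1 = 5
  21 - 6 = 15
  28 - 21 = 7
  41 - 28 = 13
  43 - 41 = 2
  61 - 43 = 18
  74 - 61 = 13
  81 - 74 = 7
  87 - 81 = 6


Delta encoded: [1, 5, 15, 7, 13, 2, 18, 13, 7, 6]


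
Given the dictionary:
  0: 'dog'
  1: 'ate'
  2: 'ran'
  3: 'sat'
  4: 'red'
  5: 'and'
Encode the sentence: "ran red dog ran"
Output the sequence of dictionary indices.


Look up each word in the dictionary:
  'ran' -> 2
  'red' -> 4
  'dog' -> 0
  'ran' -> 2

Encoded: [2, 4, 0, 2]


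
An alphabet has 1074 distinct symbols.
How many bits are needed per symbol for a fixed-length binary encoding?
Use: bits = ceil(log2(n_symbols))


log2(1074) = 10.0688
Bracket: 2^10 = 1024 < 1074 <= 2^11 = 2048
So ceil(log2(1074)) = 11

bits = ceil(log2(1074)) = ceil(10.0688) = 11 bits


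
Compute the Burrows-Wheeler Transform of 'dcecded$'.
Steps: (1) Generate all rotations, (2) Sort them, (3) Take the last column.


Rotations (sorted):
  0: $dcecded -> last char: d
  1: cded$dce -> last char: e
  2: cecded$d -> last char: d
  3: d$dcecde -> last char: e
  4: dcecded$ -> last char: $
  5: ded$dcec -> last char: c
  6: ecded$dc -> last char: c
  7: ed$dcecd -> last char: d


BWT = dede$ccd


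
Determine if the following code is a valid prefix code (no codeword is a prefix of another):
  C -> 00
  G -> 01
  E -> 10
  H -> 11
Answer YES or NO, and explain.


Checking each pair (does one codeword prefix another?):
  C='00' vs G='01': no prefix
  C='00' vs E='10': no prefix
  C='00' vs H='11': no prefix
  G='01' vs C='00': no prefix
  G='01' vs E='10': no prefix
  G='01' vs H='11': no prefix
  E='10' vs C='00': no prefix
  E='10' vs G='01': no prefix
  E='10' vs H='11': no prefix
  H='11' vs C='00': no prefix
  H='11' vs G='01': no prefix
  H='11' vs E='10': no prefix
No violation found over all pairs.

YES -- this is a valid prefix code. No codeword is a prefix of any other codeword.


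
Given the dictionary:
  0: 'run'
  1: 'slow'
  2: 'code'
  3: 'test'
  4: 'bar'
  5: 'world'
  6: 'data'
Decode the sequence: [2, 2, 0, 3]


Look up each index in the dictionary:
  2 -> 'code'
  2 -> 'code'
  0 -> 'run'
  3 -> 'test'

Decoded: "code code run test"


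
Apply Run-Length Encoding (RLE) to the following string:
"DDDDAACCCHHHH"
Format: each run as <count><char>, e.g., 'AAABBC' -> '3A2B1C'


Scanning runs left to right:
  i=0: run of 'D' x 4 -> '4D'
  i=4: run of 'A' x 2 -> '2A'
  i=6: run of 'C' x 3 -> '3C'
  i=9: run of 'H' x 4 -> '4H'

RLE = 4D2A3C4H


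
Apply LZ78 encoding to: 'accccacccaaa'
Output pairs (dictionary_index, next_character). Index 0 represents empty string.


LZ78 encoding steps:
Dictionary: {0: ''}
Step 1: w='' (idx 0), next='a' -> output (0, 'a'), add 'a' as idx 1
Step 2: w='' (idx 0), next='c' -> output (0, 'c'), add 'c' as idx 2
Step 3: w='c' (idx 2), next='c' -> output (2, 'c'), add 'cc' as idx 3
Step 4: w='c' (idx 2), next='a' -> output (2, 'a'), add 'ca' as idx 4
Step 5: w='cc' (idx 3), next='c' -> output (3, 'c'), add 'ccc' as idx 5
Step 6: w='a' (idx 1), next='a' -> output (1, 'a'), add 'aa' as idx 6
Step 7: w='a' (idx 1), end of input -> output (1, '')


Encoded: [(0, 'a'), (0, 'c'), (2, 'c'), (2, 'a'), (3, 'c'), (1, 'a'), (1, '')]


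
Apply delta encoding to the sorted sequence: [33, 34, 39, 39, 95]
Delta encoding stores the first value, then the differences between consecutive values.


First value: 33
Deltas:
  34 - 33 = 1
  39 - 34 = 5
  39 - 39 = 0
  95 - 39 = 56


Delta encoded: [33, 1, 5, 0, 56]


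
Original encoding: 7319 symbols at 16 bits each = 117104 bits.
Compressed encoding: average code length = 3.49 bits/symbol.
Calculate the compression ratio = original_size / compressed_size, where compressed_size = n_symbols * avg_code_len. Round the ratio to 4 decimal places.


original_size = n_symbols * orig_bits = 7319 * 16 = 117104 bits
compressed_size = n_symbols * avg_code_len = 7319 * 3.49 = 25543.31 bits
ratio = original_size / compressed_size = 117104 / 25543.31 = 4.5845

Compression ratio = 4.5845


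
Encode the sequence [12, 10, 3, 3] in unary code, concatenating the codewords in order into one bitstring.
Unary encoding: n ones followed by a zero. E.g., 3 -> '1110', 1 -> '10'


Encode each number as n ones followed by a terminating 0:
  12 -> 1111111111110 (13 bits)
  10 -> 11111111110 (11 bits)
  3 -> 1110 (4 bits)
  3 -> 1110 (4 bits)
Total length = 13 + 11 + 4 + 4 = 32 bits.

Unary([12, 10, 3, 3]) = 11111111111101111111111011101110 (32 bits)


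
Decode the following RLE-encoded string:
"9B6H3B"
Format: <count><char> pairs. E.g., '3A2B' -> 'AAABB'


Expanding each <count><char> pair:
  9B -> 'BBBBBBBBB'
  6H -> 'HHHHHH'
  3B -> 'BBB'

Decoded = BBBBBBBBBHHHHHHBBB


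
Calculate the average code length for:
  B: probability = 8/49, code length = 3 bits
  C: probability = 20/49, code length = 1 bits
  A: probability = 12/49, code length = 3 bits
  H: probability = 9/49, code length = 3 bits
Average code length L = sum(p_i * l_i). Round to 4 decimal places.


Weighted contributions p_i * l_i:
  B: (8/49) * 3 = 24/49
  C: (20/49) * 1 = 20/49
  A: (12/49) * 3 = 36/49
  H: (9/49) * 3 = 27/49
Sum = (24 + 20 + 36 + 27)/49 = 107/49

L = 107/49 = 2.1837 bits/symbol


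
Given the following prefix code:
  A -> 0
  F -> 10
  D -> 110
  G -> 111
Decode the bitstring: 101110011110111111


Decoding step by step:
Bits 10 -> F
Bits 111 -> G
Bits 0 -> A
Bits 0 -> A
Bits 111 -> G
Bits 10 -> F
Bits 111 -> G
Bits 111 -> G


Decoded message: FGAAGFGG


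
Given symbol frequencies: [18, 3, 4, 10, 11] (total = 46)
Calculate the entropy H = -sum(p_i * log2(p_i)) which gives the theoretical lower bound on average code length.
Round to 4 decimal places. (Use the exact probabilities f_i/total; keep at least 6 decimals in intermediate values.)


Per-symbol terms -p_i * log2(p_i) with p_i = f_i/46:
  p = 18/46 = 0.391304: log2(p) = -1.353637, -p*log2(p) = 0.529684
  p = 3/46 = 0.065217: log2(p) = -3.938599, -p*log2(p) = 0.256865
  p = 4/46 = 0.086957: log2(p) = -3.523562, -p*log2(p) = 0.306397
  p = 10/46 = 0.217391: log2(p) = -2.201634, -p*log2(p) = 0.478616
  p = 11/46 = 0.239130: log2(p) = -2.064130, -p*log2(p) = 0.493596
H = 0.529684 + 0.256865 + 0.306397 + 0.478616 + 0.493596 = 2.065158

H = 2.0652 bits/symbol


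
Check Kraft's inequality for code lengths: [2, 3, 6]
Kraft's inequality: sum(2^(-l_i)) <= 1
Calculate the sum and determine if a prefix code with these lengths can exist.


Sum = 2^(-2) + 2^(-3) + 2^(-6)
    = 0.25 + 0.125 + 0.015625
    = 25/64 = 0.390625
Since 0.390625 <= 1, Kraft's inequality IS satisfied.
A prefix code with these lengths CAN exist.

Kraft sum = 0.390625. Satisfied.


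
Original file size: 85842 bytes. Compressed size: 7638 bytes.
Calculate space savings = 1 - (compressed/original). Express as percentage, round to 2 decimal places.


ratio = compressed/original = 7638/85842 = 0.088977
savings = 1 - ratio = 1 - 0.088977 = 0.911023
as a percentage: 0.911023 * 100 = 91.1%

Space savings = 1 - 7638/85842 = 91.1%


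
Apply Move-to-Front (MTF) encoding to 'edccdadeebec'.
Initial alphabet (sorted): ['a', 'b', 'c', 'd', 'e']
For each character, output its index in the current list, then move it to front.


MTF encoding:
'e': index 4 in ['a', 'b', 'c', 'd', 'e'] -> ['e', 'a', 'b', 'c', 'd']
'd': index 4 in ['e', 'a', 'b', 'c', 'd'] -> ['d', 'e', 'a', 'b', 'c']
'c': index 4 in ['d', 'e', 'a', 'b', 'c'] -> ['c', 'd', 'e', 'a', 'b']
'c': index 0 in ['c', 'd', 'e', 'a', 'b'] -> ['c', 'd', 'e', 'a', 'b']
'd': index 1 in ['c', 'd', 'e', 'a', 'b'] -> ['d', 'c', 'e', 'a', 'b']
'a': index 3 in ['d', 'c', 'e', 'a', 'b'] -> ['a', 'd', 'c', 'e', 'b']
'd': index 1 in ['a', 'd', 'c', 'e', 'b'] -> ['d', 'a', 'c', 'e', 'b']
'e': index 3 in ['d', 'a', 'c', 'e', 'b'] -> ['e', 'd', 'a', 'c', 'b']
'e': index 0 in ['e', 'd', 'a', 'c', 'b'] -> ['e', 'd', 'a', 'c', 'b']
'b': index 4 in ['e', 'd', 'a', 'c', 'b'] -> ['b', 'e', 'd', 'a', 'c']
'e': index 1 in ['b', 'e', 'd', 'a', 'c'] -> ['e', 'b', 'd', 'a', 'c']
'c': index 4 in ['e', 'b', 'd', 'a', 'c'] -> ['c', 'e', 'b', 'd', 'a']


Output: [4, 4, 4, 0, 1, 3, 1, 3, 0, 4, 1, 4]


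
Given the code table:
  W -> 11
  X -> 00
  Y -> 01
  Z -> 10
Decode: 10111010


Decoding:
10 -> Z
11 -> W
10 -> Z
10 -> Z


Result: ZWZZ


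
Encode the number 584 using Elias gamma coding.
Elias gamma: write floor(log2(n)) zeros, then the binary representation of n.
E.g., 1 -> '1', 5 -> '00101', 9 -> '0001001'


num_bits = floor(log2(584)) + 1 = 10
leading_zeros = num_bits - 1 = 9
binary(584) = 1001001000

Elias gamma(584) = '000000000' + '1001001000' = 0000000001001001000 (19 bits)


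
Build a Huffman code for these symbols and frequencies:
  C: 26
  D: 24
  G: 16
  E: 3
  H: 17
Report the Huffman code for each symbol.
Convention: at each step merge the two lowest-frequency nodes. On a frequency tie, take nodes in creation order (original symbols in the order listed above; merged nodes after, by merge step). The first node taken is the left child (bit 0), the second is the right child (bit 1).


Huffman tree construction:
Step 1: Merge E(3) + G(16) = 19
Step 2: Merge H(17) + (E+G)(19) = 36
Step 3: Merge D(24) + C(26) = 50
Step 4: Merge (H+(E+G))(36) + (D+C)(50) = 86
Read each symbol's code off the tree from the root (left child = 0, right child = 1).

Codes:
  C: 11 (length 2)
  D: 10 (length 2)
  G: 011 (length 3)
  E: 010 (length 3)
  H: 00 (length 2)
Average code length: 191/86 = 2.2209 bits/symbol


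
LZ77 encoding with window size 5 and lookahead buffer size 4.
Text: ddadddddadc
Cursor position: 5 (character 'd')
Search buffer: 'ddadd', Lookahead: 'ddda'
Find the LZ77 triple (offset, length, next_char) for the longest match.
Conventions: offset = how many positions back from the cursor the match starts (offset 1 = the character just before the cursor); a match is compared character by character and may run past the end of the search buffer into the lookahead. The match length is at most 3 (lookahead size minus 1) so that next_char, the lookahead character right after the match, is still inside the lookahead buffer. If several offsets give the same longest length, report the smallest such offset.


Try each offset into the search buffer:
  offset=1 (pos 4, char 'd'): match length 3
  offset=2 (pos 3, char 'd'): match length 3
  offset=3 (pos 2, char 'a'): match length 0
  offset=4 (pos 1, char 'd'): match length 1
  offset=5 (pos 0, char 'd'): match length 2
Longest match has length 3, found at offsets 1, 2; take the smallest, offset 1.
next_char = character at position 5 + 3 = 8 -> 'a'

Best match: offset=1, length=3 (matching 'ddd' starting at position 4)
LZ77 triple: (1, 3, 'a')


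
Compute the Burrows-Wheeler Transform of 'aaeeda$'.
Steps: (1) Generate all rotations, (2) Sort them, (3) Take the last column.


Rotations (sorted):
  0: $aaeeda -> last char: a
  1: a$aaeed -> last char: d
  2: aaeeda$ -> last char: $
  3: aeeda$a -> last char: a
  4: da$aaee -> last char: e
  5: eda$aae -> last char: e
  6: eeda$aa -> last char: a


BWT = ad$aeea


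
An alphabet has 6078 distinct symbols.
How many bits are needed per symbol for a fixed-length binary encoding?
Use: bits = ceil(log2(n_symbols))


log2(6078) = 12.5694
Bracket: 2^12 = 4096 < 6078 <= 2^13 = 8192
So ceil(log2(6078)) = 13

bits = ceil(log2(6078)) = ceil(12.5694) = 13 bits


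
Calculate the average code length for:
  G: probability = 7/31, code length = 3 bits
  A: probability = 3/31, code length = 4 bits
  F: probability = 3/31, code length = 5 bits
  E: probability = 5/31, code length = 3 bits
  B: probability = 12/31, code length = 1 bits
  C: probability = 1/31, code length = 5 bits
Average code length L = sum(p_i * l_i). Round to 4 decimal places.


Weighted contributions p_i * l_i:
  G: (7/31) * 3 = 21/31
  A: (3/31) * 4 = 12/31
  F: (3/31) * 5 = 15/31
  E: (5/31) * 3 = 15/31
  B: (12/31) * 1 = 12/31
  C: (1/31) * 5 = 5/31
Sum = (21 + 12 + 15 + 15 + 12 + 5)/31 = 80/31

L = 80/31 = 2.5806 bits/symbol


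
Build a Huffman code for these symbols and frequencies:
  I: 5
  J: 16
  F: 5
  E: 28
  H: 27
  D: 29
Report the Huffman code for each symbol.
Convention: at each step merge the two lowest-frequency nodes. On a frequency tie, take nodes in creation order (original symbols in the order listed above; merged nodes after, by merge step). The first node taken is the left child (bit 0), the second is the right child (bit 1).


Huffman tree construction:
Step 1: Merge I(5) + F(5) = 10
Step 2: Merge (I+F)(10) + J(16) = 26
Step 3: Merge ((I+F)+J)(26) + H(27) = 53
Step 4: Merge E(28) + D(29) = 57
Step 5: Merge (((I+F)+J)+H)(53) + (E+D)(57) = 110
Read each symbol's code off the tree from the root (left child = 0, right child = 1).

Codes:
  I: 0000 (length 4)
  J: 001 (length 3)
  F: 0001 (length 4)
  E: 10 (length 2)
  H: 01 (length 2)
  D: 11 (length 2)
Average code length: 256/110 = 2.3273 bits/symbol


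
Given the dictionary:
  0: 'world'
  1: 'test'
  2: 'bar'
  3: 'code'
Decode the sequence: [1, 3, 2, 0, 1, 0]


Look up each index in the dictionary:
  1 -> 'test'
  3 -> 'code'
  2 -> 'bar'
  0 -> 'world'
  1 -> 'test'
  0 -> 'world'

Decoded: "test code bar world test world"


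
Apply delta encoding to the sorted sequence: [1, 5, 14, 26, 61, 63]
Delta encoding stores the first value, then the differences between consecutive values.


First value: 1
Deltas:
  5 - 1 = 4
  14 - 5 = 9
  26 - 14 = 12
  61 - 26 = 35
  63 - 61 = 2


Delta encoded: [1, 4, 9, 12, 35, 2]


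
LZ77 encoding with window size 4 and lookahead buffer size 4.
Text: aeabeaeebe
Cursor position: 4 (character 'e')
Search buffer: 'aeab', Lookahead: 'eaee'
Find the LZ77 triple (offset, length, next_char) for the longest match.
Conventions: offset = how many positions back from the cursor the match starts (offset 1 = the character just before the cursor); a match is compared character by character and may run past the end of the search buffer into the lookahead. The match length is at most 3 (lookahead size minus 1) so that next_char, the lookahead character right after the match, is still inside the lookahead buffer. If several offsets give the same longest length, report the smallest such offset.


Try each offset into the search buffer:
  offset=1 (pos 3, char 'b'): match length 0
  offset=2 (pos 2, char 'a'): match length 0
  offset=3 (pos 1, char 'e'): match length 2
  offset=4 (pos 0, char 'a'): match length 0
Longest match has length 2 at offset 3.
next_char = character at position 4 + 2 = 6 -> 'e'

Best match: offset=3, length=2 (matching 'ea' starting at position 1)
LZ77 triple: (3, 2, 'e')


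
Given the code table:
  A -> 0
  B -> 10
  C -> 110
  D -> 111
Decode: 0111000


Decoding:
0 -> A
111 -> D
0 -> A
0 -> A
0 -> A


Result: ADAAA


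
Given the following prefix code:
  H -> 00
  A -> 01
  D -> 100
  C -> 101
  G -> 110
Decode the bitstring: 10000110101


Decoding step by step:
Bits 100 -> D
Bits 00 -> H
Bits 110 -> G
Bits 101 -> C


Decoded message: DHGC


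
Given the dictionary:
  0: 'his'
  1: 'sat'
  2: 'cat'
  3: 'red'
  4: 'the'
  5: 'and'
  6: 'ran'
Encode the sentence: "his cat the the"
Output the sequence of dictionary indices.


Look up each word in the dictionary:
  'his' -> 0
  'cat' -> 2
  'the' -> 4
  'the' -> 4

Encoded: [0, 2, 4, 4]


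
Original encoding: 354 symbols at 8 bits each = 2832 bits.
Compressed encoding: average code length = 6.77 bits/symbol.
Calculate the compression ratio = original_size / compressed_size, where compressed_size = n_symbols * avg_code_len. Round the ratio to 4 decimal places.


original_size = n_symbols * orig_bits = 354 * 8 = 2832 bits
compressed_size = n_symbols * avg_code_len = 354 * 6.77 = 2396.58 bits
ratio = original_size / compressed_size = 2832 / 2396.58 = 1.1817

Compression ratio = 1.1817


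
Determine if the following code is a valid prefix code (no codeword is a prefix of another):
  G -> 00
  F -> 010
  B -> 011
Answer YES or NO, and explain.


Checking each pair (does one codeword prefix another?):
  G='00' vs F='010': no prefix
  G='00' vs B='011': no prefix
  F='010' vs G='00': no prefix
  F='010' vs B='011': no prefix
  B='011' vs G='00': no prefix
  B='011' vs F='010': no prefix
No violation found over all pairs.

YES -- this is a valid prefix code. No codeword is a prefix of any other codeword.


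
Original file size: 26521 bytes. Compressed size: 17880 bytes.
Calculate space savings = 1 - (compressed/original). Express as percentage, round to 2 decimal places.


ratio = compressed/original = 17880/26521 = 0.674183
savings = 1 - ratio = 1 - 0.674183 = 0.325817
as a percentage: 0.325817 * 100 = 32.58%

Space savings = 1 - 17880/26521 = 32.58%


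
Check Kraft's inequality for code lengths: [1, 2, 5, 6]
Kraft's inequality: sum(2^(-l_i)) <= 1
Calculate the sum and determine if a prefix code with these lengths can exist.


Sum = 2^(-1) + 2^(-2) + 2^(-5) + 2^(-6)
    = 0.5 + 0.25 + 0.03125 + 0.015625
    = 51/64 = 0.796875
Since 0.796875 <= 1, Kraft's inequality IS satisfied.
A prefix code with these lengths CAN exist.

Kraft sum = 0.796875. Satisfied.


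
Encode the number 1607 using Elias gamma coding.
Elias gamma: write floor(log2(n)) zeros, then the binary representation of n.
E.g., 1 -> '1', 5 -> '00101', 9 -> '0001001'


num_bits = floor(log2(1607)) + 1 = 11
leading_zeros = num_bits - 1 = 10
binary(1607) = 11001000111

Elias gamma(1607) = '0000000000' + '11001000111' = 000000000011001000111 (21 bits)


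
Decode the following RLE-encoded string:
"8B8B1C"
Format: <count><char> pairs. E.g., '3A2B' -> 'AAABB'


Expanding each <count><char> pair:
  8B -> 'BBBBBBBB'
  8B -> 'BBBBBBBB'
  1C -> 'C'

Decoded = BBBBBBBBBBBBBBBBC


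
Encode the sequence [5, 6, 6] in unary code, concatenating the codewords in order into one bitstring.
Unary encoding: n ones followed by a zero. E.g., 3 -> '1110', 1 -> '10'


Encode each number as n ones followed by a terminating 0:
  5 -> 111110 (6 bits)
  6 -> 1111110 (7 bits)
  6 -> 1111110 (7 bits)
Total length = 6 + 7 + 7 = 20 bits.

Unary([5, 6, 6]) = 11111011111101111110 (20 bits)


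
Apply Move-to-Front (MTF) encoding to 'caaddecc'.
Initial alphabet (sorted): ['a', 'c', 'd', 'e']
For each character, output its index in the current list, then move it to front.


MTF encoding:
'c': index 1 in ['a', 'c', 'd', 'e'] -> ['c', 'a', 'd', 'e']
'a': index 1 in ['c', 'a', 'd', 'e'] -> ['a', 'c', 'd', 'e']
'a': index 0 in ['a', 'c', 'd', 'e'] -> ['a', 'c', 'd', 'e']
'd': index 2 in ['a', 'c', 'd', 'e'] -> ['d', 'a', 'c', 'e']
'd': index 0 in ['d', 'a', 'c', 'e'] -> ['d', 'a', 'c', 'e']
'e': index 3 in ['d', 'a', 'c', 'e'] -> ['e', 'd', 'a', 'c']
'c': index 3 in ['e', 'd', 'a', 'c'] -> ['c', 'e', 'd', 'a']
'c': index 0 in ['c', 'e', 'd', 'a'] -> ['c', 'e', 'd', 'a']


Output: [1, 1, 0, 2, 0, 3, 3, 0]


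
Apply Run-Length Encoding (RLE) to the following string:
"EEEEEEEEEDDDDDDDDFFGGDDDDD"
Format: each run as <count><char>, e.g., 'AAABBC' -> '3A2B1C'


Scanning runs left to right:
  i=0: run of 'E' x 9 -> '9E'
  i=9: run of 'D' x 8 -> '8D'
  i=17: run of 'F' x 2 -> '2F'
  i=19: run of 'G' x 2 -> '2G'
  i=21: run of 'D' x 5 -> '5D'

RLE = 9E8D2F2G5D


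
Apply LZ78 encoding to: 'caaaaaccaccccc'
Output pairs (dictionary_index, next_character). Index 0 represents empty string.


LZ78 encoding steps:
Dictionary: {0: ''}
Step 1: w='' (idx 0), next='c' -> output (0, 'c'), add 'c' as idx 1
Step 2: w='' (idx 0), next='a' -> output (0, 'a'), add 'a' as idx 2
Step 3: w='a' (idx 2), next='a' -> output (2, 'a'), add 'aa' as idx 3
Step 4: w='aa' (idx 3), next='c' -> output (3, 'c'), add 'aac' as idx 4
Step 5: w='c' (idx 1), next='a' -> output (1, 'a'), add 'ca' as idx 5
Step 6: w='c' (idx 1), next='c' -> output (1, 'c'), add 'cc' as idx 6
Step 7: w='cc' (idx 6), next='c' -> output (6, 'c'), add 'ccc' as idx 7


Encoded: [(0, 'c'), (0, 'a'), (2, 'a'), (3, 'c'), (1, 'a'), (1, 'c'), (6, 'c')]


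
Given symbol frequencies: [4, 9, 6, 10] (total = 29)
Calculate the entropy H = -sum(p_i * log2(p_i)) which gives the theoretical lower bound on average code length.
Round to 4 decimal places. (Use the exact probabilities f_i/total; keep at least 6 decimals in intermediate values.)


Per-symbol terms -p_i * log2(p_i) with p_i = f_i/29:
  p = 4/29 = 0.137931: log2(p) = -2.857981, -p*log2(p) = 0.394204
  p = 9/29 = 0.310345: log2(p) = -1.688056, -p*log2(p) = 0.523879
  p = 6/29 = 0.206897: log2(p) = -2.273018, -p*log2(p) = 0.470280
  p = 10/29 = 0.344828: log2(p) = -1.536053, -p*log2(p) = 0.529673
H = 0.394204 + 0.523879 + 0.470280 + 0.529673 = 1.918036

H = 1.918 bits/symbol


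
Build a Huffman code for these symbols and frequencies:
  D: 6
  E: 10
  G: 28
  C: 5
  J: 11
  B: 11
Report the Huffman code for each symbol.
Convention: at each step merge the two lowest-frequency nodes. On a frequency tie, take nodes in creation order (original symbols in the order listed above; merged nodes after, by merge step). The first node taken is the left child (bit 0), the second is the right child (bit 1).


Huffman tree construction:
Step 1: Merge C(5) + D(6) = 11
Step 2: Merge E(10) + J(11) = 21
Step 3: Merge B(11) + (C+D)(11) = 22
Step 4: Merge (E+J)(21) + (B+(C+D))(22) = 43
Step 5: Merge G(28) + ((E+J)+(B+(C+D)))(43) = 71
Read each symbol's code off the tree from the root (left child = 0, right child = 1).

Codes:
  D: 1111 (length 4)
  E: 100 (length 3)
  G: 0 (length 1)
  C: 1110 (length 4)
  J: 101 (length 3)
  B: 110 (length 3)
Average code length: 168/71 = 2.3662 bits/symbol


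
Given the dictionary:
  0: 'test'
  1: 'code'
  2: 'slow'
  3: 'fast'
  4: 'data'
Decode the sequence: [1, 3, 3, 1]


Look up each index in the dictionary:
  1 -> 'code'
  3 -> 'fast'
  3 -> 'fast'
  1 -> 'code'

Decoded: "code fast fast code"


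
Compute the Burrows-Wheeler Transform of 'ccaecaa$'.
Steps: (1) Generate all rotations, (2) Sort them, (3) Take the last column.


Rotations (sorted):
  0: $ccaecaa -> last char: a
  1: a$ccaeca -> last char: a
  2: aa$ccaec -> last char: c
  3: aecaa$cc -> last char: c
  4: caa$ccae -> last char: e
  5: caecaa$c -> last char: c
  6: ccaecaa$ -> last char: $
  7: ecaa$cca -> last char: a


BWT = aaccec$a


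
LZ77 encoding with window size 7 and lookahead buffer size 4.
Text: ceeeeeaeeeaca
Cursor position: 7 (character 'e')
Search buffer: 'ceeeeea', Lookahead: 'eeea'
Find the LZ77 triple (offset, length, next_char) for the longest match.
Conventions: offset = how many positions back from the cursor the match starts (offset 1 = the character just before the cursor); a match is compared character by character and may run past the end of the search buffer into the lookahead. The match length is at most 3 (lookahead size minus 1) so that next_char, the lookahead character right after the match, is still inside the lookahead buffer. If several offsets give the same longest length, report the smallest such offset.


Try each offset into the search buffer:
  offset=1 (pos 6, char 'a'): match length 0
  offset=2 (pos 5, char 'e'): match length 1
  offset=3 (pos 4, char 'e'): match length 2
  offset=4 (pos 3, char 'e'): match length 3
  offset=5 (pos 2, char 'e'): match length 3
  offset=6 (pos 1, char 'e'): match length 3
  offset=7 (pos 0, char 'c'): match length 0
Longest match has length 3, found at offsets 4, 5, 6; take the smallest, offset 4.
next_char = character at position 7 + 3 = 10 -> 'a'

Best match: offset=4, length=3 (matching 'eee' starting at position 3)
LZ77 triple: (4, 3, 'a')


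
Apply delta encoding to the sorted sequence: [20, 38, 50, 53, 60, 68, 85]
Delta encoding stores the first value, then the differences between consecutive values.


First value: 20
Deltas:
  38 - 20 = 18
  50 - 38 = 12
  53 - 50 = 3
  60 - 53 = 7
  68 - 60 = 8
  85 - 68 = 17


Delta encoded: [20, 18, 12, 3, 7, 8, 17]


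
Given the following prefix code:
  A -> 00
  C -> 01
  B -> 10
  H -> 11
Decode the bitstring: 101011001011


Decoding step by step:
Bits 10 -> B
Bits 10 -> B
Bits 11 -> H
Bits 00 -> A
Bits 10 -> B
Bits 11 -> H


Decoded message: BBHABH


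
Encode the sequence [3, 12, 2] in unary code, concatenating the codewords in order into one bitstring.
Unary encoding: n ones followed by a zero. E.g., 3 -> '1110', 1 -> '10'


Encode each number as n ones followed by a terminating 0:
  3 -> 1110 (4 bits)
  12 -> 1111111111110 (13 bits)
  2 -> 110 (3 bits)
Total length = 4 + 13 + 3 = 20 bits.

Unary([3, 12, 2]) = 11101111111111110110 (20 bits)


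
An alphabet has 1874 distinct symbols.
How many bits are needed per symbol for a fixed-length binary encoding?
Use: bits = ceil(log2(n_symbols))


log2(1874) = 10.8719
Bracket: 2^10 = 1024 < 1874 <= 2^11 = 2048
So ceil(log2(1874)) = 11

bits = ceil(log2(1874)) = ceil(10.8719) = 11 bits


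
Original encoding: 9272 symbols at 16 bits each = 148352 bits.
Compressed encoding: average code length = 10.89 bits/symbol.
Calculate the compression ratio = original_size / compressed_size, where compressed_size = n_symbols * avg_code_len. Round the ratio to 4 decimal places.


original_size = n_symbols * orig_bits = 9272 * 16 = 148352 bits
compressed_size = n_symbols * avg_code_len = 9272 * 10.89 = 100972.08 bits
ratio = original_size / compressed_size = 148352 / 100972.08 = 1.4692

Compression ratio = 1.4692


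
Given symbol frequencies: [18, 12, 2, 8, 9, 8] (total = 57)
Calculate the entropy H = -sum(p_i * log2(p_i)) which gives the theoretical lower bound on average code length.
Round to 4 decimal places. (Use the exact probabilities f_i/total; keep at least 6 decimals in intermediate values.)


Per-symbol terms -p_i * log2(p_i) with p_i = f_i/57:
  p = 18/57 = 0.315789: log2(p) = -1.662965, -p*log2(p) = 0.525147
  p = 12/57 = 0.210526: log2(p) = -2.247928, -p*log2(p) = 0.473248
  p = 2/57 = 0.035088: log2(p) = -4.832890, -p*log2(p) = 0.169575
  p = 8/57 = 0.140351: log2(p) = -2.832890, -p*log2(p) = 0.397599
  p = 9/57 = 0.157895: log2(p) = -2.662965, -p*log2(p) = 0.420468
  p = 8/57 = 0.140351: log2(p) = -2.832890, -p*log2(p) = 0.397599
H = 0.525147 + 0.473248 + 0.169575 + 0.397599 + 0.420468 + 0.397599 = 2.383636

H = 2.3836 bits/symbol


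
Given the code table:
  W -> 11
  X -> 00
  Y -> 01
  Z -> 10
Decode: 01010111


Decoding:
01 -> Y
01 -> Y
01 -> Y
11 -> W


Result: YYYW


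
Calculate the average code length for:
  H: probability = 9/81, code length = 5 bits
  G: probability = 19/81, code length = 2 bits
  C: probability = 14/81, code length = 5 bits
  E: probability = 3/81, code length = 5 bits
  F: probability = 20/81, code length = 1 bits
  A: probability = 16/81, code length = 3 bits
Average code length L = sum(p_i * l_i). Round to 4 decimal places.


Weighted contributions p_i * l_i:
  H: (9/81) * 5 = 45/81
  G: (19/81) * 2 = 38/81
  C: (14/81) * 5 = 70/81
  E: (3/81) * 5 = 15/81
  F: (20/81) * 1 = 20/81
  A: (16/81) * 3 = 48/81
Sum = (45 + 38 + 70 + 15 + 20 + 48)/81 = 236/81

L = 236/81 = 2.9136 bits/symbol


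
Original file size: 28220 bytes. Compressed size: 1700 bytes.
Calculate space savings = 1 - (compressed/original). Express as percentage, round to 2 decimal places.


ratio = compressed/original = 1700/28220 = 0.060241
savings = 1 - ratio = 1 - 0.060241 = 0.939759
as a percentage: 0.939759 * 100 = 93.98%

Space savings = 1 - 1700/28220 = 93.98%


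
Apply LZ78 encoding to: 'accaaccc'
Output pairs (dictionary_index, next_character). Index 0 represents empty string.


LZ78 encoding steps:
Dictionary: {0: ''}
Step 1: w='' (idx 0), next='a' -> output (0, 'a'), add 'a' as idx 1
Step 2: w='' (idx 0), next='c' -> output (0, 'c'), add 'c' as idx 2
Step 3: w='c' (idx 2), next='a' -> output (2, 'a'), add 'ca' as idx 3
Step 4: w='a' (idx 1), next='c' -> output (1, 'c'), add 'ac' as idx 4
Step 5: w='c' (idx 2), next='c' -> output (2, 'c'), add 'cc' as idx 5


Encoded: [(0, 'a'), (0, 'c'), (2, 'a'), (1, 'c'), (2, 'c')]


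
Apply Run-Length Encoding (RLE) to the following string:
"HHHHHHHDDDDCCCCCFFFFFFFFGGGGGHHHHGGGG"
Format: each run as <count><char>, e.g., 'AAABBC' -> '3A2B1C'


Scanning runs left to right:
  i=0: run of 'H' x 7 -> '7H'
  i=7: run of 'D' x 4 -> '4D'
  i=11: run of 'C' x 5 -> '5C'
  i=16: run of 'F' x 8 -> '8F'
  i=24: run of 'G' x 5 -> '5G'
  i=29: run of 'H' x 4 -> '4H'
  i=33: run of 'G' x 4 -> '4G'

RLE = 7H4D5C8F5G4H4G


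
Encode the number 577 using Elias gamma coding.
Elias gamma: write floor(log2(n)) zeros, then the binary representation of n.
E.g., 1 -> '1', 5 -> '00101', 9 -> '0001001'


num_bits = floor(log2(577)) + 1 = 10
leading_zeros = num_bits - 1 = 9
binary(577) = 1001000001

Elias gamma(577) = '000000000' + '1001000001' = 0000000001001000001 (19 bits)


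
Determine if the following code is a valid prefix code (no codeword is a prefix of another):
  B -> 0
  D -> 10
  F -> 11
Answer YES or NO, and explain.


Checking each pair (does one codeword prefix another?):
  B='0' vs D='10': no prefix
  B='0' vs F='11': no prefix
  D='10' vs B='0': no prefix
  D='10' vs F='11': no prefix
  F='11' vs B='0': no prefix
  F='11' vs D='10': no prefix
No violation found over all pairs.

YES -- this is a valid prefix code. No codeword is a prefix of any other codeword.


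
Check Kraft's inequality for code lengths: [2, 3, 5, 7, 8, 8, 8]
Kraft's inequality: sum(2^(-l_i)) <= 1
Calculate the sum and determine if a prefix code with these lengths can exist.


Sum = 2^(-2) + 2^(-3) + 2^(-5) + 2^(-7) + 2^(-8) + 2^(-8) + 2^(-8)
    = 0.25 + 0.125 + 0.03125 + 0.0078125 + 0.00390625 + 0.00390625 + 0.00390625
    = 109/256 = 0.42578125
Since 0.42578125 <= 1, Kraft's inequality IS satisfied.
A prefix code with these lengths CAN exist.

Kraft sum = 0.42578125. Satisfied.


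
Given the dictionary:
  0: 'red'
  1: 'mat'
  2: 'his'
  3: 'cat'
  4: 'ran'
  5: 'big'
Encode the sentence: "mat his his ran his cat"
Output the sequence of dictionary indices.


Look up each word in the dictionary:
  'mat' -> 1
  'his' -> 2
  'his' -> 2
  'ran' -> 4
  'his' -> 2
  'cat' -> 3

Encoded: [1, 2, 2, 4, 2, 3]


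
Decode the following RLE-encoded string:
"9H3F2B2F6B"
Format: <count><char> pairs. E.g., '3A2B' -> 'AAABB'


Expanding each <count><char> pair:
  9H -> 'HHHHHHHHH'
  3F -> 'FFF'
  2B -> 'BB'
  2F -> 'FF'
  6B -> 'BBBBBB'

Decoded = HHHHHHHHHFFFBBFFBBBBBB


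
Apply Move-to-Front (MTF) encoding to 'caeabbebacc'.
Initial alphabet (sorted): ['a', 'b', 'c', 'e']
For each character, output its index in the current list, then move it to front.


MTF encoding:
'c': index 2 in ['a', 'b', 'c', 'e'] -> ['c', 'a', 'b', 'e']
'a': index 1 in ['c', 'a', 'b', 'e'] -> ['a', 'c', 'b', 'e']
'e': index 3 in ['a', 'c', 'b', 'e'] -> ['e', 'a', 'c', 'b']
'a': index 1 in ['e', 'a', 'c', 'b'] -> ['a', 'e', 'c', 'b']
'b': index 3 in ['a', 'e', 'c', 'b'] -> ['b', 'a', 'e', 'c']
'b': index 0 in ['b', 'a', 'e', 'c'] -> ['b', 'a', 'e', 'c']
'e': index 2 in ['b', 'a', 'e', 'c'] -> ['e', 'b', 'a', 'c']
'b': index 1 in ['e', 'b', 'a', 'c'] -> ['b', 'e', 'a', 'c']
'a': index 2 in ['b', 'e', 'a', 'c'] -> ['a', 'b', 'e', 'c']
'c': index 3 in ['a', 'b', 'e', 'c'] -> ['c', 'a', 'b', 'e']
'c': index 0 in ['c', 'a', 'b', 'e'] -> ['c', 'a', 'b', 'e']


Output: [2, 1, 3, 1, 3, 0, 2, 1, 2, 3, 0]


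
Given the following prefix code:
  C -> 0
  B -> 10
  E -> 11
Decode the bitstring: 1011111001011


Decoding step by step:
Bits 10 -> B
Bits 11 -> E
Bits 11 -> E
Bits 10 -> B
Bits 0 -> C
Bits 10 -> B
Bits 11 -> E


Decoded message: BEEBCBE


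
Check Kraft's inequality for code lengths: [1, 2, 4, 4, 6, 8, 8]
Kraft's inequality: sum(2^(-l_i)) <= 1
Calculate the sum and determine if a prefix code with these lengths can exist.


Sum = 2^(-1) + 2^(-2) + 2^(-4) + 2^(-4) + 2^(-6) + 2^(-8) + 2^(-8)
    = 0.5 + 0.25 + 0.0625 + 0.0625 + 0.015625 + 0.00390625 + 0.00390625
    = 230/256 = 0.8984375
Since 0.8984375 <= 1, Kraft's inequality IS satisfied.
A prefix code with these lengths CAN exist.

Kraft sum = 0.8984375. Satisfied.


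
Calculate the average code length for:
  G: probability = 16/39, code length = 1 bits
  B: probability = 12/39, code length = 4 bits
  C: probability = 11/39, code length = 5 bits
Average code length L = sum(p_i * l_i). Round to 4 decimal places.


Weighted contributions p_i * l_i:
  G: (16/39) * 1 = 16/39
  B: (12/39) * 4 = 48/39
  C: (11/39) * 5 = 55/39
Sum = (16 + 48 + 55)/39 = 119/39

L = 119/39 = 3.0513 bits/symbol


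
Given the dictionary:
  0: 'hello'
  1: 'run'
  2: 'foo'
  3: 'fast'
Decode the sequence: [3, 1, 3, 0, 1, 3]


Look up each index in the dictionary:
  3 -> 'fast'
  1 -> 'run'
  3 -> 'fast'
  0 -> 'hello'
  1 -> 'run'
  3 -> 'fast'

Decoded: "fast run fast hello run fast"


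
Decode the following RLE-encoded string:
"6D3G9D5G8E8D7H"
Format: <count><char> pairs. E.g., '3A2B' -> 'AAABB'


Expanding each <count><char> pair:
  6D -> 'DDDDDD'
  3G -> 'GGG'
  9D -> 'DDDDDDDDD'
  5G -> 'GGGGG'
  8E -> 'EEEEEEEE'
  8D -> 'DDDDDDDD'
  7H -> 'HHHHHHH'

Decoded = DDDDDDGGGDDDDDDDDDGGGGGEEEEEEEEDDDDDDDDHHHHHHH


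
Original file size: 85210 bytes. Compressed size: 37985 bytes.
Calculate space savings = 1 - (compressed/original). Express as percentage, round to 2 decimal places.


ratio = compressed/original = 37985/85210 = 0.445781
savings = 1 - ratio = 1 - 0.445781 = 0.554219
as a percentage: 0.554219 * 100 = 55.42%

Space savings = 1 - 37985/85210 = 55.42%


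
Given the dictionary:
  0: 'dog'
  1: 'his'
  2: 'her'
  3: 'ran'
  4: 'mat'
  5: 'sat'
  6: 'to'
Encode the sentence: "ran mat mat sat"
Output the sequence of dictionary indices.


Look up each word in the dictionary:
  'ran' -> 3
  'mat' -> 4
  'mat' -> 4
  'sat' -> 5

Encoded: [3, 4, 4, 5]


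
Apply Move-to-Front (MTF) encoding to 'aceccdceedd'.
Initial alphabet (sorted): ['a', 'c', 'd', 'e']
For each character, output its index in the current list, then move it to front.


MTF encoding:
'a': index 0 in ['a', 'c', 'd', 'e'] -> ['a', 'c', 'd', 'e']
'c': index 1 in ['a', 'c', 'd', 'e'] -> ['c', 'a', 'd', 'e']
'e': index 3 in ['c', 'a', 'd', 'e'] -> ['e', 'c', 'a', 'd']
'c': index 1 in ['e', 'c', 'a', 'd'] -> ['c', 'e', 'a', 'd']
'c': index 0 in ['c', 'e', 'a', 'd'] -> ['c', 'e', 'a', 'd']
'd': index 3 in ['c', 'e', 'a', 'd'] -> ['d', 'c', 'e', 'a']
'c': index 1 in ['d', 'c', 'e', 'a'] -> ['c', 'd', 'e', 'a']
'e': index 2 in ['c', 'd', 'e', 'a'] -> ['e', 'c', 'd', 'a']
'e': index 0 in ['e', 'c', 'd', 'a'] -> ['e', 'c', 'd', 'a']
'd': index 2 in ['e', 'c', 'd', 'a'] -> ['d', 'e', 'c', 'a']
'd': index 0 in ['d', 'e', 'c', 'a'] -> ['d', 'e', 'c', 'a']


Output: [0, 1, 3, 1, 0, 3, 1, 2, 0, 2, 0]


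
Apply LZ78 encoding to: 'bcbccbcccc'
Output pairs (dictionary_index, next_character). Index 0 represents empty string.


LZ78 encoding steps:
Dictionary: {0: ''}
Step 1: w='' (idx 0), next='b' -> output (0, 'b'), add 'b' as idx 1
Step 2: w='' (idx 0), next='c' -> output (0, 'c'), add 'c' as idx 2
Step 3: w='b' (idx 1), next='c' -> output (1, 'c'), add 'bc' as idx 3
Step 4: w='c' (idx 2), next='b' -> output (2, 'b'), add 'cb' as idx 4
Step 5: w='c' (idx 2), next='c' -> output (2, 'c'), add 'cc' as idx 5
Step 6: w='cc' (idx 5), end of input -> output (5, '')


Encoded: [(0, 'b'), (0, 'c'), (1, 'c'), (2, 'b'), (2, 'c'), (5, '')]


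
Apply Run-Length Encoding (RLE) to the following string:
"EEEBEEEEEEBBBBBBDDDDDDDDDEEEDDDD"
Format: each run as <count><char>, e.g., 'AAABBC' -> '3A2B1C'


Scanning runs left to right:
  i=0: run of 'E' x 3 -> '3E'
  i=3: run of 'B' x 1 -> '1B'
  i=4: run of 'E' x 6 -> '6E'
  i=10: run of 'B' x 6 -> '6B'
  i=16: run of 'D' x 9 -> '9D'
  i=25: run of 'E' x 3 -> '3E'
  i=28: run of 'D' x 4 -> '4D'

RLE = 3E1B6E6B9D3E4D


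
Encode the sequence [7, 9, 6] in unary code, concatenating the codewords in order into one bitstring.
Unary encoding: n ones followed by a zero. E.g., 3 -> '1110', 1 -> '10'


Encode each number as n ones followed by a terminating 0:
  7 -> 11111110 (8 bits)
  9 -> 1111111110 (10 bits)
  6 -> 1111110 (7 bits)
Total length = 8 + 10 + 7 = 25 bits.

Unary([7, 9, 6]) = 1111111011111111101111110 (25 bits)


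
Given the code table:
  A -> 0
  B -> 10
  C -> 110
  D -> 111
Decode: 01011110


Decoding:
0 -> A
10 -> B
111 -> D
10 -> B


Result: ABDB


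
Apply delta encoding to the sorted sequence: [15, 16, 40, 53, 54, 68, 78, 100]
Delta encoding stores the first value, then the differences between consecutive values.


First value: 15
Deltas:
  16 - 15 = 1
  40 - 16 = 24
  53 - 40 = 13
  54 - 53 = 1
  68 - 54 = 14
  78 - 68 = 10
  100 - 78 = 22


Delta encoded: [15, 1, 24, 13, 1, 14, 10, 22]


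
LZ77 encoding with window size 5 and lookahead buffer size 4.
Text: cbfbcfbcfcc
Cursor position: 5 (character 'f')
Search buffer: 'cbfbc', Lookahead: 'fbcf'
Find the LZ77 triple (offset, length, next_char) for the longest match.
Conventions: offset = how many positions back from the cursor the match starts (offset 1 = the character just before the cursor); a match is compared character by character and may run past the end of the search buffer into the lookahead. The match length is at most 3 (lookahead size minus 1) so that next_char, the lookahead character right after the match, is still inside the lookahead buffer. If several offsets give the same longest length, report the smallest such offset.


Try each offset into the search buffer:
  offset=1 (pos 4, char 'c'): match length 0
  offset=2 (pos 3, char 'b'): match length 0
  offset=3 (pos 2, char 'f'): match length 3
  offset=4 (pos 1, char 'b'): match length 0
  offset=5 (pos 0, char 'c'): match length 0
Longest match has length 3 at offset 3.
next_char = character at position 5 + 3 = 8 -> 'f'

Best match: offset=3, length=3 (matching 'fbc' starting at position 2)
LZ77 triple: (3, 3, 'f')
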